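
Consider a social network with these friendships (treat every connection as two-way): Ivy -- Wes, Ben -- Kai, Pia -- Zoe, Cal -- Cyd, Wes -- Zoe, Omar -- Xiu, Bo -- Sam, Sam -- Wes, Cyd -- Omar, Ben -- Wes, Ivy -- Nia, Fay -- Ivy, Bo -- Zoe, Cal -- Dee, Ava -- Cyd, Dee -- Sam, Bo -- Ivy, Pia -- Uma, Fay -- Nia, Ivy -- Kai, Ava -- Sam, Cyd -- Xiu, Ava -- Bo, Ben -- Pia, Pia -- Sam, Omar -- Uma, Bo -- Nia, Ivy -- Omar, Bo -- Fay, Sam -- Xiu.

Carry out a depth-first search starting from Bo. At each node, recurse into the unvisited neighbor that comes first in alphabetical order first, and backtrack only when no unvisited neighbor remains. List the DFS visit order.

Bo -> Ava -> Cyd -> Cal -> Dee -> Sam -> Pia -> Ben -> Kai -> Ivy -> Fay -> Nia -> Omar -> Uma -> Xiu -> Wes -> Zoe

Visit Bo
Bo → Ava
Ava → Cyd
Cyd → Cal
Cal → Dee
Dee → Sam
Sam → Pia
Pia → Ben
Ben → Kai
Kai → Ivy
Ivy → Fay
Fay → Nia
Ivy → Omar
Omar → Uma
Omar → Xiu
Ivy → Wes
Wes → Zoe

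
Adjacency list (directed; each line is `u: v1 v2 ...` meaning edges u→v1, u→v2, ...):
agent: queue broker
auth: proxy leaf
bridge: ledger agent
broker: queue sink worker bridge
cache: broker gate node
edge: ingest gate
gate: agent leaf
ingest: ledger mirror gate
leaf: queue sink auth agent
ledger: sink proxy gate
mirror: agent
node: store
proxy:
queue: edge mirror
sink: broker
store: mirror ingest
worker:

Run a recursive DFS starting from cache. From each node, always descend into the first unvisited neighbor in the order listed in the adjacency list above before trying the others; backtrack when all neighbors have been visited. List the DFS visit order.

cache -> broker -> queue -> edge -> ingest -> ledger -> sink -> proxy -> gate -> agent -> leaf -> auth -> mirror -> worker -> bridge -> node -> store

Visit cache
cache → broker
broker → queue
queue → edge
edge → ingest
ingest → ledger
ledger → sink
ledger → proxy
ledger → gate
gate → agent
gate → leaf
leaf → auth
ingest → mirror
broker → worker
broker → bridge
cache → node
node → store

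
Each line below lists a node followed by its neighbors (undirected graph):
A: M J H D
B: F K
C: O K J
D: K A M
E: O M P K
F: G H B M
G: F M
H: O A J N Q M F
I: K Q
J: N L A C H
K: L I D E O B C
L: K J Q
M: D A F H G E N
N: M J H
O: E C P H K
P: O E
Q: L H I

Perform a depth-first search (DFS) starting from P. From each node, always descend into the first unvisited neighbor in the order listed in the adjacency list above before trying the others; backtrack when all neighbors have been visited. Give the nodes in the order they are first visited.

P, O, E, M, D, K, L, J, N, H, A, Q, I, F, G, B, C

Visit P
P → O
O → E
E → M
M → D
D → K
K → L
L → J
J → N
N → H
H → A
H → Q
Q → I
H → F
F → G
F → B
J → C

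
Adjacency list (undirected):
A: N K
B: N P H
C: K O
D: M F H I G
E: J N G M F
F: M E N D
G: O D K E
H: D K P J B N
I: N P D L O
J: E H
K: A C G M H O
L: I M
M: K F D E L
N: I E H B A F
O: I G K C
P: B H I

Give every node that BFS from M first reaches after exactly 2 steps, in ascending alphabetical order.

A, C, G, H, I, J, N, O

Level 0: M
Level 1: D, E, F, K, L
Level 2: A, C, G, H, I, J, N, O
Level 3: B, P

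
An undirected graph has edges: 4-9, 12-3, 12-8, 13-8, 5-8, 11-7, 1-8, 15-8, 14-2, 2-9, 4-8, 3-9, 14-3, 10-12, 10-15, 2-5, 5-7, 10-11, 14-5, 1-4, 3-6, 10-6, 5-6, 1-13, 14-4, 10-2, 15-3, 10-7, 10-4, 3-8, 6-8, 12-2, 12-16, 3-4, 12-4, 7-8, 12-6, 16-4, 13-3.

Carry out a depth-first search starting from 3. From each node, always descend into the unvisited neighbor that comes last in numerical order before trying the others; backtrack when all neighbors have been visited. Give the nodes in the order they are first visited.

Visit 3
3 → 15
15 → 10
10 → 12
12 → 16
16 → 4
4 → 14
14 → 5
5 → 8
8 → 13
13 → 1
8 → 7
7 → 11
8 → 6
5 → 2
2 → 9

3, 15, 10, 12, 16, 4, 14, 5, 8, 13, 1, 7, 11, 6, 2, 9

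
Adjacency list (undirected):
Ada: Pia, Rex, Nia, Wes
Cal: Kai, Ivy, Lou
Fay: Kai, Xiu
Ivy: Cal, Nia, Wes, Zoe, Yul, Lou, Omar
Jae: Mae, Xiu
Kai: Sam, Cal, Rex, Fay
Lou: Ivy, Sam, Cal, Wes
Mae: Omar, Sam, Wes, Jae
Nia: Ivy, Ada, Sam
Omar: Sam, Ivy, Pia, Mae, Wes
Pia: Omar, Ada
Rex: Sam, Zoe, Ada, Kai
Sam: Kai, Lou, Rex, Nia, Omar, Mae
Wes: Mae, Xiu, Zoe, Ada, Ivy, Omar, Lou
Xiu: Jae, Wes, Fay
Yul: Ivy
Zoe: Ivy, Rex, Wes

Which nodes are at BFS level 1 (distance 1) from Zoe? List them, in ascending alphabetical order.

Ivy, Rex, Wes

Level 0: Zoe
Level 1: Ivy, Rex, Wes
Level 2: Ada, Cal, Kai, Lou, Mae, Nia, Omar, Sam, Xiu, Yul
Level 3: Fay, Jae, Pia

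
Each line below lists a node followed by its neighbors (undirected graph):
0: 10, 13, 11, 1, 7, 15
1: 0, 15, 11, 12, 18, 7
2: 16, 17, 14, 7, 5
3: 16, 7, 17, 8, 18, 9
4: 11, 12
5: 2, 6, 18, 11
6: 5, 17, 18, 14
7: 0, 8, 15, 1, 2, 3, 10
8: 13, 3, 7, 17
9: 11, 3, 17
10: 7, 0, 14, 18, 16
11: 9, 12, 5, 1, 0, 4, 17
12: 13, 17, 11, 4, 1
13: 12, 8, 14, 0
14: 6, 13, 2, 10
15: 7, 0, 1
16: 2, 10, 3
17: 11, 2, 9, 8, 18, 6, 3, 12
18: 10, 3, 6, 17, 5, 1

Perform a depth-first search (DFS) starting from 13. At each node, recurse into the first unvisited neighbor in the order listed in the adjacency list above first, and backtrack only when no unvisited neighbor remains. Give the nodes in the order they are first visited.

Visit 13
13 → 12
12 → 17
17 → 11
11 → 9
9 → 3
3 → 16
16 → 2
2 → 14
14 → 6
6 → 5
5 → 18
18 → 10
10 → 7
7 → 0
0 → 1
1 → 15
7 → 8
11 → 4

13 -> 12 -> 17 -> 11 -> 9 -> 3 -> 16 -> 2 -> 14 -> 6 -> 5 -> 18 -> 10 -> 7 -> 0 -> 1 -> 15 -> 8 -> 4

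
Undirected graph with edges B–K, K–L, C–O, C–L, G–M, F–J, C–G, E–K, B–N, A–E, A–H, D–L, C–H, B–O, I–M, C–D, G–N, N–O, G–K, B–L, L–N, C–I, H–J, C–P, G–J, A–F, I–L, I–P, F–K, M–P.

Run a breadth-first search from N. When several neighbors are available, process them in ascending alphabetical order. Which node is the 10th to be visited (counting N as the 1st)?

Visit N; enqueue B, G, L, O → queue [B, G, L, O]
Visit B; enqueue K → queue [G, L, O, K]
Visit G; enqueue C, J, M → queue [L, O, K, C, J, M]
Visit L; enqueue D, I → queue [O, K, C, J, M, D, I]
Visit O → queue [K, C, J, M, D, I]
Visit K; enqueue E, F → queue [C, J, M, D, I, E, F]
Visit C; enqueue H, P → queue [J, M, D, I, E, F, H, P]
Visit J → queue [M, D, I, E, F, H, P]
Visit M → queue [D, I, E, F, H, P]
Visit D → queue [I, E, F, H, P]
Visit I → queue [E, F, H, P]
Visit E; enqueue A → queue [F, H, P, A]
Visit F → queue [H, P, A]
Visit H → queue [P, A]
Visit P → queue [A]
Visit A → queue []

Visit order: N, B, G, L, O, K, C, J, M, D, I, E, F, H, P, A

D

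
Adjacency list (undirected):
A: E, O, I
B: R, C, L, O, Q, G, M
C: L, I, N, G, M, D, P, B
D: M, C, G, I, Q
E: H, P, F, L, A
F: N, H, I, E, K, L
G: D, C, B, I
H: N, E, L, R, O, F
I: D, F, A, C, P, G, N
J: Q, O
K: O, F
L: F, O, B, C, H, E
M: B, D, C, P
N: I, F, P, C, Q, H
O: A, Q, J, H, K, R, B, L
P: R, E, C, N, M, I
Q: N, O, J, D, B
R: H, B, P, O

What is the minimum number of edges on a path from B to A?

Level 0: B
Level 1: C, G, L, M, O, Q, R
Level 2: A, D, E, F, H, I, J, K, N, P
A first appears at level 2.

2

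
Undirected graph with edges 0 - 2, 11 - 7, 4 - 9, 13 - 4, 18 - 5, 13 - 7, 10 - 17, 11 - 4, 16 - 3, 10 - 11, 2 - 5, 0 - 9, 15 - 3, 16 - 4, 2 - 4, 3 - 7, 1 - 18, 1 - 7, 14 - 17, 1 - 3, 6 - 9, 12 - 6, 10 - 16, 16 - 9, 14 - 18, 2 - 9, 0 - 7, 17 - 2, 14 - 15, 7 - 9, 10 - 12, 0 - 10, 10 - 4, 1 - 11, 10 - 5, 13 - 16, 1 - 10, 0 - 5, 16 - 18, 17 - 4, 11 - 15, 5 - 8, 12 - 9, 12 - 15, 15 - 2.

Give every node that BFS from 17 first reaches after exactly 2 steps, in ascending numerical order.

0, 1, 5, 9, 11, 12, 13, 15, 16, 18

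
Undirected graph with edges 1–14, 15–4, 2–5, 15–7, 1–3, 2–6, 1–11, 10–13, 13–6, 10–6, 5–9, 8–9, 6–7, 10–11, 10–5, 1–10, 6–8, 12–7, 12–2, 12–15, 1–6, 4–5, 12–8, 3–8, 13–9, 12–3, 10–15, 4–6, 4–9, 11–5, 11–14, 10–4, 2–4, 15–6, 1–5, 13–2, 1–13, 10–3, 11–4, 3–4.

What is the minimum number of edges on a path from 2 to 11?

Level 0: 2
Level 1: 4, 5, 6, 12, 13
Level 2: 1, 3, 7, 8, 9, 10, 11, 15
Level 3: 14
11 first appears at level 2.

2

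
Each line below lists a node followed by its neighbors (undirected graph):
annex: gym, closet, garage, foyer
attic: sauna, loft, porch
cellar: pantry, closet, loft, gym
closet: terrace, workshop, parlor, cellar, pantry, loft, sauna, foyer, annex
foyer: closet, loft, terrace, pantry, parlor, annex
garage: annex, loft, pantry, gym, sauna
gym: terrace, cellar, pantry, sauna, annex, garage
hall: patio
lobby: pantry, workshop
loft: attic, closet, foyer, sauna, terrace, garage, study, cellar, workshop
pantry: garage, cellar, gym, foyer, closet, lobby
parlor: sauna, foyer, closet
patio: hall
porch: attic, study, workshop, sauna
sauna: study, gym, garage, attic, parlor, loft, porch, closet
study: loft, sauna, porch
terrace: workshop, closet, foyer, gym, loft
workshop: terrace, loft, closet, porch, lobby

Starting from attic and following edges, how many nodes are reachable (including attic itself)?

BFS from attic visits: attic, sauna, porch, loft, study, parlor, gym, garage, closet, workshop, terrace, foyer, cellar, pantry, annex, lobby
Reachable nodes: 16 of 18 total.

16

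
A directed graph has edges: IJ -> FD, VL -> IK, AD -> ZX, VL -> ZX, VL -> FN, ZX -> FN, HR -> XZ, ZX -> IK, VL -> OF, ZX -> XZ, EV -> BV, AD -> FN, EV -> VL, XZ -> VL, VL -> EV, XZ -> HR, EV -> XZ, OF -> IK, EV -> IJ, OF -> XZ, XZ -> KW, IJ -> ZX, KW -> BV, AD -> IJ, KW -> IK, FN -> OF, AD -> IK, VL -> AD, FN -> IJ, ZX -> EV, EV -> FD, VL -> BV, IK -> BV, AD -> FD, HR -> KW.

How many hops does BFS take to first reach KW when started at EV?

2

Level 0: EV
Level 1: BV, FD, IJ, VL, XZ
Level 2: AD, FN, HR, IK, KW, OF, ZX
KW first appears at level 2.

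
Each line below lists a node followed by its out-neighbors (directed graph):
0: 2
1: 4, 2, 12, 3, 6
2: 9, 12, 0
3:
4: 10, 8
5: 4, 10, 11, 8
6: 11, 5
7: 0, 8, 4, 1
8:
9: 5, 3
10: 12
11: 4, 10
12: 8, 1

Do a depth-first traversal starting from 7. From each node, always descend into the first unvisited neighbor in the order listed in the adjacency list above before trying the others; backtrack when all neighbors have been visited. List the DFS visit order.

7, 0, 2, 9, 5, 4, 10, 12, 8, 1, 3, 6, 11

Visit 7
7 → 0
0 → 2
2 → 9
9 → 5
5 → 4
4 → 10
10 → 12
12 → 8
12 → 1
1 → 3
1 → 6
6 → 11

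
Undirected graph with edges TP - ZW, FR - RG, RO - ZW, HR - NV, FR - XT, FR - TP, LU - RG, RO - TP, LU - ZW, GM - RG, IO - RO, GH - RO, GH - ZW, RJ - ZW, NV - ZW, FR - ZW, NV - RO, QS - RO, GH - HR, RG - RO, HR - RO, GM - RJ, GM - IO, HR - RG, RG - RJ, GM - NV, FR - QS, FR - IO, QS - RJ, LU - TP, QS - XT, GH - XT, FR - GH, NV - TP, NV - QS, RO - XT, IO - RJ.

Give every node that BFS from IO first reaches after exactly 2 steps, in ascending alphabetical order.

GH, HR, NV, QS, RG, TP, XT, ZW

Level 0: IO
Level 1: FR, GM, RJ, RO
Level 2: GH, HR, NV, QS, RG, TP, XT, ZW
Level 3: LU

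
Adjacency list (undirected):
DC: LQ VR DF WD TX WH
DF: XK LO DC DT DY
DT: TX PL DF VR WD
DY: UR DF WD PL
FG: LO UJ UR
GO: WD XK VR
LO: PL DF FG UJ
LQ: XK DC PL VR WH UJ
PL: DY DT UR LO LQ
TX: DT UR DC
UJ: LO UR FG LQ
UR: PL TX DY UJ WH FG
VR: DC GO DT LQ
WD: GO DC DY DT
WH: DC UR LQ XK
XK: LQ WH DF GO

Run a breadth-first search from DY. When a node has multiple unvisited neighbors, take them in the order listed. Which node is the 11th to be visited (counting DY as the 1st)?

Visit DY; enqueue UR, DF, WD, PL → queue [UR, DF, WD, PL]
Visit UR; enqueue TX, UJ, WH, FG → queue [DF, WD, PL, TX, UJ, WH, FG]
Visit DF; enqueue XK, LO, DC, DT → queue [WD, PL, TX, UJ, WH, FG, XK, LO, DC, DT]
Visit WD; enqueue GO → queue [PL, TX, UJ, WH, FG, XK, LO, DC, DT, GO]
Visit PL; enqueue LQ → queue [TX, UJ, WH, FG, XK, LO, DC, DT, GO, LQ]
Visit TX → queue [UJ, WH, FG, XK, LO, DC, DT, GO, LQ]
Visit UJ → queue [WH, FG, XK, LO, DC, DT, GO, LQ]
Visit WH → queue [FG, XK, LO, DC, DT, GO, LQ]
Visit FG → queue [XK, LO, DC, DT, GO, LQ]
Visit XK → queue [LO, DC, DT, GO, LQ]
Visit LO → queue [DC, DT, GO, LQ]
Visit DC; enqueue VR → queue [DT, GO, LQ, VR]
Visit DT → queue [GO, LQ, VR]
Visit GO → queue [LQ, VR]
Visit LQ → queue [VR]
Visit VR → queue []

Visit order: DY, UR, DF, WD, PL, TX, UJ, WH, FG, XK, LO, DC, DT, GO, LQ, VR

LO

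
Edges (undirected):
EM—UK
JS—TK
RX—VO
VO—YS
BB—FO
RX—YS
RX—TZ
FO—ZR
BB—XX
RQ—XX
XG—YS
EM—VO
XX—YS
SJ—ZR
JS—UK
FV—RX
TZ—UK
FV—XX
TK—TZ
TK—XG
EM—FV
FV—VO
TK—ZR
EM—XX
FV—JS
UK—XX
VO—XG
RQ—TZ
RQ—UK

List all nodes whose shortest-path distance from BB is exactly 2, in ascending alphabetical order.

EM, FV, RQ, UK, YS, ZR

Level 0: BB
Level 1: FO, XX
Level 2: EM, FV, RQ, UK, YS, ZR
Level 3: JS, RX, SJ, TK, TZ, VO, XG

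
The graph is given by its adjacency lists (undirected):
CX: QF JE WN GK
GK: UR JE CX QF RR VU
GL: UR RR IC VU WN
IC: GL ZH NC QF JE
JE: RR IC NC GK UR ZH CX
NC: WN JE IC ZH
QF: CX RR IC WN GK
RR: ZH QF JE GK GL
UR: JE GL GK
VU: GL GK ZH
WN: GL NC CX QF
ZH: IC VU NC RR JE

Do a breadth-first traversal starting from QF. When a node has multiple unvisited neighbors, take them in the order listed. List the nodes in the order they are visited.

QF, CX, RR, IC, WN, GK, JE, ZH, GL, NC, UR, VU

Visit QF; enqueue CX, RR, IC, WN, GK → queue [CX, RR, IC, WN, GK]
Visit CX; enqueue JE → queue [RR, IC, WN, GK, JE]
Visit RR; enqueue ZH, GL → queue [IC, WN, GK, JE, ZH, GL]
Visit IC; enqueue NC → queue [WN, GK, JE, ZH, GL, NC]
Visit WN → queue [GK, JE, ZH, GL, NC]
Visit GK; enqueue UR, VU → queue [JE, ZH, GL, NC, UR, VU]
Visit JE → queue [ZH, GL, NC, UR, VU]
Visit ZH → queue [GL, NC, UR, VU]
Visit GL → queue [NC, UR, VU]
Visit NC → queue [UR, VU]
Visit UR → queue [VU]
Visit VU → queue []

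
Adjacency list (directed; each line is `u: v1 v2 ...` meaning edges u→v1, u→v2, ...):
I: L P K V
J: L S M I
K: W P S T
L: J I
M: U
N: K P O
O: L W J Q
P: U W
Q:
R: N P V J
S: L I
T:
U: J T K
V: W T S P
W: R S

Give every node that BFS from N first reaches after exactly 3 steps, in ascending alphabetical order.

Level 0: N
Level 1: K, O, P
Level 2: J, L, Q, S, T, U, W
Level 3: I, M, R
Level 4: V

I, M, R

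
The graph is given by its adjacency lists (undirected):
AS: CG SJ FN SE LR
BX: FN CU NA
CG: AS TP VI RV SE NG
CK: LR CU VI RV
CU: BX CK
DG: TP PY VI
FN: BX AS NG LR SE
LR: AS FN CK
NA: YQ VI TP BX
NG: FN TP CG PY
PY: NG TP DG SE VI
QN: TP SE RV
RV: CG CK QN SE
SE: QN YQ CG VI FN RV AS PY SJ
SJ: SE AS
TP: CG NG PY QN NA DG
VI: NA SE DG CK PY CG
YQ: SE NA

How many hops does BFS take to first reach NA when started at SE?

2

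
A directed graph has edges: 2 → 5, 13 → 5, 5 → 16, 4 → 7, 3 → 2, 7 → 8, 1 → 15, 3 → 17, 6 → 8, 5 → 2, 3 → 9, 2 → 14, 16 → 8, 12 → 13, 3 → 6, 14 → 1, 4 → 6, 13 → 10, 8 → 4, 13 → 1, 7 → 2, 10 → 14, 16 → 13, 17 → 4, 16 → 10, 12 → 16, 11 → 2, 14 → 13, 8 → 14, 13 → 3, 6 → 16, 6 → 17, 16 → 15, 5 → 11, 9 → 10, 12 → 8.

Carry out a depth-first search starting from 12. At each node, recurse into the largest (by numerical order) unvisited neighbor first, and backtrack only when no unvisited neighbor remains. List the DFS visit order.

12, 16, 15, 13, 10, 14, 1, 5, 11, 2, 3, 17, 4, 7, 8, 6, 9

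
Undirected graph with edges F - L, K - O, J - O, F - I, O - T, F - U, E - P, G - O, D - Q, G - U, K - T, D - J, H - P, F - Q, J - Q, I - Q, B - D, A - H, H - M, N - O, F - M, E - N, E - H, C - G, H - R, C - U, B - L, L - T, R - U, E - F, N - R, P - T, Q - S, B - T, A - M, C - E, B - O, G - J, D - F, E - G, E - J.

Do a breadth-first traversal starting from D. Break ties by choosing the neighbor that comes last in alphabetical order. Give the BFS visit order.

D -> Q -> J -> F -> B -> S -> I -> O -> G -> E -> U -> M -> L -> T -> N -> K -> C -> P -> H -> R -> A

Visit D; enqueue Q, J, F, B → queue [Q, J, F, B]
Visit Q; enqueue S, I → queue [J, F, B, S, I]
Visit J; enqueue O, G, E → queue [F, B, S, I, O, G, E]
Visit F; enqueue U, M, L → queue [B, S, I, O, G, E, U, M, L]
Visit B; enqueue T → queue [S, I, O, G, E, U, M, L, T]
Visit S → queue [I, O, G, E, U, M, L, T]
Visit I → queue [O, G, E, U, M, L, T]
Visit O; enqueue N, K → queue [G, E, U, M, L, T, N, K]
Visit G; enqueue C → queue [E, U, M, L, T, N, K, C]
Visit E; enqueue P, H → queue [U, M, L, T, N, K, C, P, H]
Visit U; enqueue R → queue [M, L, T, N, K, C, P, H, R]
Visit M; enqueue A → queue [L, T, N, K, C, P, H, R, A]
Visit L → queue [T, N, K, C, P, H, R, A]
Visit T → queue [N, K, C, P, H, R, A]
Visit N → queue [K, C, P, H, R, A]
Visit K → queue [C, P, H, R, A]
Visit C → queue [P, H, R, A]
Visit P → queue [H, R, A]
Visit H → queue [R, A]
Visit R → queue [A]
Visit A → queue []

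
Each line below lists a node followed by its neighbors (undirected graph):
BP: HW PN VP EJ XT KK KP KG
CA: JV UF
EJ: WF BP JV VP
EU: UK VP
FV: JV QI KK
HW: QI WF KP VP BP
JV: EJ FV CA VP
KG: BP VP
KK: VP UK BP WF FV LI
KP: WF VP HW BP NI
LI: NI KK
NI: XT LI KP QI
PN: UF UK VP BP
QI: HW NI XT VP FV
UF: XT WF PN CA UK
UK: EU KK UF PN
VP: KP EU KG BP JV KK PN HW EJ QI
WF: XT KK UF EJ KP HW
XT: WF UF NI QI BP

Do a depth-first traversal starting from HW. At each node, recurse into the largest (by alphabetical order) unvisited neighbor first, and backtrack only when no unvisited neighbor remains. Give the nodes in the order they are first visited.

HW, WF, XT, UF, UK, PN, VP, QI, NI, LI, KK, FV, JV, EJ, BP, KP, KG, CA, EU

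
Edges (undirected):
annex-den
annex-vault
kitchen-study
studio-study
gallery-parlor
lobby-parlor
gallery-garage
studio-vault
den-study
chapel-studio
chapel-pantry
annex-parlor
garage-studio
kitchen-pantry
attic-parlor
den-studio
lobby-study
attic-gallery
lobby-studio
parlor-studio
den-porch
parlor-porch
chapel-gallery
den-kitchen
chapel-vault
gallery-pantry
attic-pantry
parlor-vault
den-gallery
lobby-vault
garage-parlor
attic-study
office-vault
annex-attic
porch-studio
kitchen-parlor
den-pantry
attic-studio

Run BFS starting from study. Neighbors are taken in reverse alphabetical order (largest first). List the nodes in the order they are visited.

Visit study; enqueue studio, lobby, kitchen, den, attic → queue [studio, lobby, kitchen, den, attic]
Visit studio; enqueue vault, porch, parlor, garage, chapel → queue [lobby, kitchen, den, attic, vault, porch, parlor, garage, chapel]
Visit lobby → queue [kitchen, den, attic, vault, porch, parlor, garage, chapel]
Visit kitchen; enqueue pantry → queue [den, attic, vault, porch, parlor, garage, chapel, pantry]
Visit den; enqueue gallery, annex → queue [attic, vault, porch, parlor, garage, chapel, pantry, gallery, annex]
Visit attic → queue [vault, porch, parlor, garage, chapel, pantry, gallery, annex]
Visit vault; enqueue office → queue [porch, parlor, garage, chapel, pantry, gallery, annex, office]
Visit porch → queue [parlor, garage, chapel, pantry, gallery, annex, office]
Visit parlor → queue [garage, chapel, pantry, gallery, annex, office]
Visit garage → queue [chapel, pantry, gallery, annex, office]
Visit chapel → queue [pantry, gallery, annex, office]
Visit pantry → queue [gallery, annex, office]
Visit gallery → queue [annex, office]
Visit annex → queue [office]
Visit office → queue []

study, studio, lobby, kitchen, den, attic, vault, porch, parlor, garage, chapel, pantry, gallery, annex, office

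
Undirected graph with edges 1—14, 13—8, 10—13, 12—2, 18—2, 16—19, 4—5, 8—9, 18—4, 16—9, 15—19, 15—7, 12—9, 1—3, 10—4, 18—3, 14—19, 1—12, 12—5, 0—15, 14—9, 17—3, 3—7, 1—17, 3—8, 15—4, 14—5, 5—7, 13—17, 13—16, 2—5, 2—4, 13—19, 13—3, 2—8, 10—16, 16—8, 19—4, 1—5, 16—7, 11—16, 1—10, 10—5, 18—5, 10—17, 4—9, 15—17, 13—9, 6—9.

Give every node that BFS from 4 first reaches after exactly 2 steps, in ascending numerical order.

Level 0: 4
Level 1: 2, 5, 9, 10, 15, 18, 19
Level 2: 0, 1, 3, 6, 7, 8, 12, 13, 14, 16, 17
Level 3: 11

0, 1, 3, 6, 7, 8, 12, 13, 14, 16, 17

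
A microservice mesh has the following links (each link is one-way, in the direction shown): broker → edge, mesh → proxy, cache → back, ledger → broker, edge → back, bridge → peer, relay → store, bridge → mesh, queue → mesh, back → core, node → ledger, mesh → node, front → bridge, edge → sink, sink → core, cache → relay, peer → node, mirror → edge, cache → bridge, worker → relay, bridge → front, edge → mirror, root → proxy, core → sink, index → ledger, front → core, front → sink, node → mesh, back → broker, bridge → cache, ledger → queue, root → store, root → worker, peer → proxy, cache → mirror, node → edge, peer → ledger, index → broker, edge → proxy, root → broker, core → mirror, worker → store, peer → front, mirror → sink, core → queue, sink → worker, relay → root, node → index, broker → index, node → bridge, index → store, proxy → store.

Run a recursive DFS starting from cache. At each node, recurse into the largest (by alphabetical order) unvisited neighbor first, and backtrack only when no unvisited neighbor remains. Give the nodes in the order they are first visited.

Visit cache
cache → relay
relay → store
relay → root
root → worker
root → proxy
root → broker
broker → index
index → ledger
ledger → queue
queue → mesh
mesh → node
node → edge
edge → sink
sink → core
core → mirror
edge → back
node → bridge
bridge → peer
peer → front

cache → relay → store → root → worker → proxy → broker → index → ledger → queue → mesh → node → edge → sink → core → mirror → back → bridge → peer → front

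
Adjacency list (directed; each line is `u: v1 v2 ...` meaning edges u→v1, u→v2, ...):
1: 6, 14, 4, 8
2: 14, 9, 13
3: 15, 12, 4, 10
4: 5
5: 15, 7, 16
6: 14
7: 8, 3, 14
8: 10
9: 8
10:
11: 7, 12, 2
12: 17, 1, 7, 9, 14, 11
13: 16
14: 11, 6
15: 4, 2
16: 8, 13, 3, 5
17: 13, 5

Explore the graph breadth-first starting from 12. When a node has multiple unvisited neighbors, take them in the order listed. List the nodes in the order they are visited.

Visit 12; enqueue 17, 1, 7, 9, 14, 11 → queue [17, 1, 7, 9, 14, 11]
Visit 17; enqueue 13, 5 → queue [1, 7, 9, 14, 11, 13, 5]
Visit 1; enqueue 6, 4, 8 → queue [7, 9, 14, 11, 13, 5, 6, 4, 8]
Visit 7; enqueue 3 → queue [9, 14, 11, 13, 5, 6, 4, 8, 3]
Visit 9 → queue [14, 11, 13, 5, 6, 4, 8, 3]
Visit 14 → queue [11, 13, 5, 6, 4, 8, 3]
Visit 11; enqueue 2 → queue [13, 5, 6, 4, 8, 3, 2]
Visit 13; enqueue 16 → queue [5, 6, 4, 8, 3, 2, 16]
Visit 5; enqueue 15 → queue [6, 4, 8, 3, 2, 16, 15]
Visit 6 → queue [4, 8, 3, 2, 16, 15]
Visit 4 → queue [8, 3, 2, 16, 15]
Visit 8; enqueue 10 → queue [3, 2, 16, 15, 10]
Visit 3 → queue [2, 16, 15, 10]
Visit 2 → queue [16, 15, 10]
Visit 16 → queue [15, 10]
Visit 15 → queue [10]
Visit 10 → queue []

12 → 17 → 1 → 7 → 9 → 14 → 11 → 13 → 5 → 6 → 4 → 8 → 3 → 2 → 16 → 15 → 10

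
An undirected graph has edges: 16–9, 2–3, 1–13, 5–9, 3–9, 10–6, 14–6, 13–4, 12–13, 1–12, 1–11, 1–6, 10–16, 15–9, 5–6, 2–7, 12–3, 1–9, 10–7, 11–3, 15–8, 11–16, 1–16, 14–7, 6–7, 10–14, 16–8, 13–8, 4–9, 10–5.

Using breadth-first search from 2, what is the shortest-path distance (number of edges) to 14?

Level 0: 2
Level 1: 3, 7
Level 2: 6, 9, 10, 11, 12, 14
Level 3: 1, 4, 5, 13, 15, 16
Level 4: 8
14 first appears at level 2.

2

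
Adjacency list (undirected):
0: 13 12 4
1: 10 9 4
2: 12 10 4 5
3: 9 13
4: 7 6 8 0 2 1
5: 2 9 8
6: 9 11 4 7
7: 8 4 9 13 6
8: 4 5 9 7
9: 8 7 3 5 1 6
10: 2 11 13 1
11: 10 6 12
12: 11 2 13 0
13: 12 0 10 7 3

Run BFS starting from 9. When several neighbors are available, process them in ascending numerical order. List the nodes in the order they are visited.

Visit 9; enqueue 1, 3, 5, 6, 7, 8 → queue [1, 3, 5, 6, 7, 8]
Visit 1; enqueue 4, 10 → queue [3, 5, 6, 7, 8, 4, 10]
Visit 3; enqueue 13 → queue [5, 6, 7, 8, 4, 10, 13]
Visit 5; enqueue 2 → queue [6, 7, 8, 4, 10, 13, 2]
Visit 6; enqueue 11 → queue [7, 8, 4, 10, 13, 2, 11]
Visit 7 → queue [8, 4, 10, 13, 2, 11]
Visit 8 → queue [4, 10, 13, 2, 11]
Visit 4; enqueue 0 → queue [10, 13, 2, 11, 0]
Visit 10 → queue [13, 2, 11, 0]
Visit 13; enqueue 12 → queue [2, 11, 0, 12]
Visit 2 → queue [11, 0, 12]
Visit 11 → queue [0, 12]
Visit 0 → queue [12]
Visit 12 → queue []

9 -> 1 -> 3 -> 5 -> 6 -> 7 -> 8 -> 4 -> 10 -> 13 -> 2 -> 11 -> 0 -> 12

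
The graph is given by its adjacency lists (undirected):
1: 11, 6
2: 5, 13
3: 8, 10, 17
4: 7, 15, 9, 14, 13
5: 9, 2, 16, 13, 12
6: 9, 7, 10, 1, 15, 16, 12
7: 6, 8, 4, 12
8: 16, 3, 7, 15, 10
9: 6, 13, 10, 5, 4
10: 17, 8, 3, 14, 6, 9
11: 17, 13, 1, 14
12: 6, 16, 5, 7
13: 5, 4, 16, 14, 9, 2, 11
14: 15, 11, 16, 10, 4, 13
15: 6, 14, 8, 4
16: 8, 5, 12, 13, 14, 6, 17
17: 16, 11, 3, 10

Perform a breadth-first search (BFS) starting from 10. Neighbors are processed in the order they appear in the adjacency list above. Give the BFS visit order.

10 -> 17 -> 8 -> 3 -> 14 -> 6 -> 9 -> 16 -> 11 -> 7 -> 15 -> 4 -> 13 -> 1 -> 12 -> 5 -> 2

Visit 10; enqueue 17, 8, 3, 14, 6, 9 → queue [17, 8, 3, 14, 6, 9]
Visit 17; enqueue 16, 11 → queue [8, 3, 14, 6, 9, 16, 11]
Visit 8; enqueue 7, 15 → queue [3, 14, 6, 9, 16, 11, 7, 15]
Visit 3 → queue [14, 6, 9, 16, 11, 7, 15]
Visit 14; enqueue 4, 13 → queue [6, 9, 16, 11, 7, 15, 4, 13]
Visit 6; enqueue 1, 12 → queue [9, 16, 11, 7, 15, 4, 13, 1, 12]
Visit 9; enqueue 5 → queue [16, 11, 7, 15, 4, 13, 1, 12, 5]
Visit 16 → queue [11, 7, 15, 4, 13, 1, 12, 5]
Visit 11 → queue [7, 15, 4, 13, 1, 12, 5]
Visit 7 → queue [15, 4, 13, 1, 12, 5]
Visit 15 → queue [4, 13, 1, 12, 5]
Visit 4 → queue [13, 1, 12, 5]
Visit 13; enqueue 2 → queue [1, 12, 5, 2]
Visit 1 → queue [12, 5, 2]
Visit 12 → queue [5, 2]
Visit 5 → queue [2]
Visit 2 → queue []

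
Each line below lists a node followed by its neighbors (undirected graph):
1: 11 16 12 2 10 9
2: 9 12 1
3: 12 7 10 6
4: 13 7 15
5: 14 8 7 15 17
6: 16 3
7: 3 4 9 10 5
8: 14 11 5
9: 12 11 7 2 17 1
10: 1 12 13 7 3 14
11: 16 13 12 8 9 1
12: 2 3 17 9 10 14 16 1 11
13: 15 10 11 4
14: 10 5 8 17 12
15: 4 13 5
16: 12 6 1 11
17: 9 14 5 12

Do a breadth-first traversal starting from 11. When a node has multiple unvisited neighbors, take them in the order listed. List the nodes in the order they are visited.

Visit 11; enqueue 16, 13, 12, 8, 9, 1 → queue [16, 13, 12, 8, 9, 1]
Visit 16; enqueue 6 → queue [13, 12, 8, 9, 1, 6]
Visit 13; enqueue 15, 10, 4 → queue [12, 8, 9, 1, 6, 15, 10, 4]
Visit 12; enqueue 2, 3, 17, 14 → queue [8, 9, 1, 6, 15, 10, 4, 2, 3, 17, 14]
Visit 8; enqueue 5 → queue [9, 1, 6, 15, 10, 4, 2, 3, 17, 14, 5]
Visit 9; enqueue 7 → queue [1, 6, 15, 10, 4, 2, 3, 17, 14, 5, 7]
Visit 1 → queue [6, 15, 10, 4, 2, 3, 17, 14, 5, 7]
Visit 6 → queue [15, 10, 4, 2, 3, 17, 14, 5, 7]
Visit 15 → queue [10, 4, 2, 3, 17, 14, 5, 7]
Visit 10 → queue [4, 2, 3, 17, 14, 5, 7]
Visit 4 → queue [2, 3, 17, 14, 5, 7]
Visit 2 → queue [3, 17, 14, 5, 7]
Visit 3 → queue [17, 14, 5, 7]
Visit 17 → queue [14, 5, 7]
Visit 14 → queue [5, 7]
Visit 5 → queue [7]
Visit 7 → queue []

11 → 16 → 13 → 12 → 8 → 9 → 1 → 6 → 15 → 10 → 4 → 2 → 3 → 17 → 14 → 5 → 7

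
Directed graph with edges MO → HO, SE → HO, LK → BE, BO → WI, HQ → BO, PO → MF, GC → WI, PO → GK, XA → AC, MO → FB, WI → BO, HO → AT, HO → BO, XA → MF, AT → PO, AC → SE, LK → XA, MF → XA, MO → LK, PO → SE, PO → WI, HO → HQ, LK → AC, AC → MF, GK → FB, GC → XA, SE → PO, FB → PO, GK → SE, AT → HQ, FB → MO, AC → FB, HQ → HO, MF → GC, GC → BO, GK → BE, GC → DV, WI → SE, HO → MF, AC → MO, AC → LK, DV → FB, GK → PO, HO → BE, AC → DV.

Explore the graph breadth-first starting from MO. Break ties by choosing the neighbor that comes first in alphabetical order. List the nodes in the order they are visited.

MO, FB, HO, LK, PO, AT, BE, BO, HQ, MF, AC, XA, GK, SE, WI, GC, DV

Visit MO; enqueue FB, HO, LK → queue [FB, HO, LK]
Visit FB; enqueue PO → queue [HO, LK, PO]
Visit HO; enqueue AT, BE, BO, HQ, MF → queue [LK, PO, AT, BE, BO, HQ, MF]
Visit LK; enqueue AC, XA → queue [PO, AT, BE, BO, HQ, MF, AC, XA]
Visit PO; enqueue GK, SE, WI → queue [AT, BE, BO, HQ, MF, AC, XA, GK, SE, WI]
Visit AT → queue [BE, BO, HQ, MF, AC, XA, GK, SE, WI]
Visit BE → queue [BO, HQ, MF, AC, XA, GK, SE, WI]
Visit BO → queue [HQ, MF, AC, XA, GK, SE, WI]
Visit HQ → queue [MF, AC, XA, GK, SE, WI]
Visit MF; enqueue GC → queue [AC, XA, GK, SE, WI, GC]
Visit AC; enqueue DV → queue [XA, GK, SE, WI, GC, DV]
Visit XA → queue [GK, SE, WI, GC, DV]
Visit GK → queue [SE, WI, GC, DV]
Visit SE → queue [WI, GC, DV]
Visit WI → queue [GC, DV]
Visit GC → queue [DV]
Visit DV → queue []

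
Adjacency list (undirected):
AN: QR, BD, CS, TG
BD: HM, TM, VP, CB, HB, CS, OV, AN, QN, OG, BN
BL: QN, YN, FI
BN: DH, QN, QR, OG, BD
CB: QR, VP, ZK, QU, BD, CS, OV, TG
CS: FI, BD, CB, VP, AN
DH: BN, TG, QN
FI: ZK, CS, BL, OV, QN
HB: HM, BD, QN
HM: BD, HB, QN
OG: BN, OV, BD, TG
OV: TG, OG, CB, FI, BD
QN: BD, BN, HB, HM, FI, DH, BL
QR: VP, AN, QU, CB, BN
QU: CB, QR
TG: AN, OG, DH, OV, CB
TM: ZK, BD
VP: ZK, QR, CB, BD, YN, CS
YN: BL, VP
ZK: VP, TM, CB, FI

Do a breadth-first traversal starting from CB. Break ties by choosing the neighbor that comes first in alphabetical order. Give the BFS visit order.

Visit CB; enqueue BD, CS, OV, QR, QU, TG, VP, ZK → queue [BD, CS, OV, QR, QU, TG, VP, ZK]
Visit BD; enqueue AN, BN, HB, HM, OG, QN, TM → queue [CS, OV, QR, QU, TG, VP, ZK, AN, BN, HB, HM, OG, QN, TM]
Visit CS; enqueue FI → queue [OV, QR, QU, TG, VP, ZK, AN, BN, HB, HM, OG, QN, TM, FI]
Visit OV → queue [QR, QU, TG, VP, ZK, AN, BN, HB, HM, OG, QN, TM, FI]
Visit QR → queue [QU, TG, VP, ZK, AN, BN, HB, HM, OG, QN, TM, FI]
Visit QU → queue [TG, VP, ZK, AN, BN, HB, HM, OG, QN, TM, FI]
Visit TG; enqueue DH → queue [VP, ZK, AN, BN, HB, HM, OG, QN, TM, FI, DH]
Visit VP; enqueue YN → queue [ZK, AN, BN, HB, HM, OG, QN, TM, FI, DH, YN]
Visit ZK → queue [AN, BN, HB, HM, OG, QN, TM, FI, DH, YN]
Visit AN → queue [BN, HB, HM, OG, QN, TM, FI, DH, YN]
Visit BN → queue [HB, HM, OG, QN, TM, FI, DH, YN]
Visit HB → queue [HM, OG, QN, TM, FI, DH, YN]
Visit HM → queue [OG, QN, TM, FI, DH, YN]
Visit OG → queue [QN, TM, FI, DH, YN]
Visit QN; enqueue BL → queue [TM, FI, DH, YN, BL]
Visit TM → queue [FI, DH, YN, BL]
Visit FI → queue [DH, YN, BL]
Visit DH → queue [YN, BL]
Visit YN → queue [BL]
Visit BL → queue []

CB, BD, CS, OV, QR, QU, TG, VP, ZK, AN, BN, HB, HM, OG, QN, TM, FI, DH, YN, BL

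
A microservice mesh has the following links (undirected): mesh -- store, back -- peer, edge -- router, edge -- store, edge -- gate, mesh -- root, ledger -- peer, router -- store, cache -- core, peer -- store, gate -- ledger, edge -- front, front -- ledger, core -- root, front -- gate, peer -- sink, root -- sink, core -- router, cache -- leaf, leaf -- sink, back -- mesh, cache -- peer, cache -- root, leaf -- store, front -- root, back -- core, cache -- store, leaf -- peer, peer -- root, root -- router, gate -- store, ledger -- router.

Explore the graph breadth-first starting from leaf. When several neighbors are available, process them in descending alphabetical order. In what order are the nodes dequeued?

Visit leaf; enqueue store, sink, peer, cache → queue [store, sink, peer, cache]
Visit store; enqueue router, mesh, gate, edge → queue [sink, peer, cache, router, mesh, gate, edge]
Visit sink; enqueue root → queue [peer, cache, router, mesh, gate, edge, root]
Visit peer; enqueue ledger, back → queue [cache, router, mesh, gate, edge, root, ledger, back]
Visit cache; enqueue core → queue [router, mesh, gate, edge, root, ledger, back, core]
Visit router → queue [mesh, gate, edge, root, ledger, back, core]
Visit mesh → queue [gate, edge, root, ledger, back, core]
Visit gate; enqueue front → queue [edge, root, ledger, back, core, front]
Visit edge → queue [root, ledger, back, core, front]
Visit root → queue [ledger, back, core, front]
Visit ledger → queue [back, core, front]
Visit back → queue [core, front]
Visit core → queue [front]
Visit front → queue []

leaf -> store -> sink -> peer -> cache -> router -> mesh -> gate -> edge -> root -> ledger -> back -> core -> front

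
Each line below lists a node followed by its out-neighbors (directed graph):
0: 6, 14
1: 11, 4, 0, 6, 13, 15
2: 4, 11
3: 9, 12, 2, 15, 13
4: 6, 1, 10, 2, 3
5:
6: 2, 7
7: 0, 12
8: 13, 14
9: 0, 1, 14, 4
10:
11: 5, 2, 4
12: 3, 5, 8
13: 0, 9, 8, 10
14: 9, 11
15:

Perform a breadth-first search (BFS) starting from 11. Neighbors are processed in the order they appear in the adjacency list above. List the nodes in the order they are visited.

Visit 11; enqueue 5, 2, 4 → queue [5, 2, 4]
Visit 5 → queue [2, 4]
Visit 2 → queue [4]
Visit 4; enqueue 6, 1, 10, 3 → queue [6, 1, 10, 3]
Visit 6; enqueue 7 → queue [1, 10, 3, 7]
Visit 1; enqueue 0, 13, 15 → queue [10, 3, 7, 0, 13, 15]
Visit 10 → queue [3, 7, 0, 13, 15]
Visit 3; enqueue 9, 12 → queue [7, 0, 13, 15, 9, 12]
Visit 7 → queue [0, 13, 15, 9, 12]
Visit 0; enqueue 14 → queue [13, 15, 9, 12, 14]
Visit 13; enqueue 8 → queue [15, 9, 12, 14, 8]
Visit 15 → queue [9, 12, 14, 8]
Visit 9 → queue [12, 14, 8]
Visit 12 → queue [14, 8]
Visit 14 → queue [8]
Visit 8 → queue []

11 5 2 4 6 1 10 3 7 0 13 15 9 12 14 8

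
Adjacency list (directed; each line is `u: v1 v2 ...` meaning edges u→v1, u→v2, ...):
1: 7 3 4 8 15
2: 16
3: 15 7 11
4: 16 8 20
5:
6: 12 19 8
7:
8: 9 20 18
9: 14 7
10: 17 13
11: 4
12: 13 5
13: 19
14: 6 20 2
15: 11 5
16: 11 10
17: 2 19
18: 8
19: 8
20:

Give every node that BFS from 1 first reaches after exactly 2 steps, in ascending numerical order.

Level 0: 1
Level 1: 3, 4, 7, 8, 15
Level 2: 5, 9, 11, 16, 18, 20
Level 3: 10, 14
Level 4: 2, 6, 13, 17
Level 5: 12, 19

5, 9, 11, 16, 18, 20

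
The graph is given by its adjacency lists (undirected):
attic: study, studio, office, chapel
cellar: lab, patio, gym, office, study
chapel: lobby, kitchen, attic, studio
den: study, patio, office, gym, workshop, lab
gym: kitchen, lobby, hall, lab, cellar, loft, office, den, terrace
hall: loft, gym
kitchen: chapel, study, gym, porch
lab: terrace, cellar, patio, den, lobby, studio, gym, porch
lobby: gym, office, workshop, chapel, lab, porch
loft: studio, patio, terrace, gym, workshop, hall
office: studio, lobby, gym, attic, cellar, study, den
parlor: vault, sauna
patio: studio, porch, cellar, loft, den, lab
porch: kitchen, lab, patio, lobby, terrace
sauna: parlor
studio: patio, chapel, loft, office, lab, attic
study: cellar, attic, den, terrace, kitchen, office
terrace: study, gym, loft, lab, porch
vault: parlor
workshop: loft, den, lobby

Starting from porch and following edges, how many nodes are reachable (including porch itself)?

BFS from porch visits: porch, terrace, patio, lobby, lab, kitchen, study, loft, gym, studio, den, cellar, workshop, office, chapel, attic, hall
Reachable nodes: 17 of 20 total.

17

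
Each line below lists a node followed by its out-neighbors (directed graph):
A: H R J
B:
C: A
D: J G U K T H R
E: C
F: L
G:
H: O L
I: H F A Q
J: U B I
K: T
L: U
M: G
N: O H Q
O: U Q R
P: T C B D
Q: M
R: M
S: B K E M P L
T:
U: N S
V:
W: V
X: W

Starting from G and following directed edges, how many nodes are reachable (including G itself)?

1

BFS from G visits: G
Reachable nodes: 1 of 24 total.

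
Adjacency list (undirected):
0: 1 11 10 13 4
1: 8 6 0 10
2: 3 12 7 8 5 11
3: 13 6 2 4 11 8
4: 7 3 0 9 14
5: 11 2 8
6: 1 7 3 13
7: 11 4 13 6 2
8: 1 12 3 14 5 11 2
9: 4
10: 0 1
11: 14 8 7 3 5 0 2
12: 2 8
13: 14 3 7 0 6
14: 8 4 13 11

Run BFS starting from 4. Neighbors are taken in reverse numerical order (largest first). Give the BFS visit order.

Visit 4; enqueue 14, 9, 7, 3, 0 → queue [14, 9, 7, 3, 0]
Visit 14; enqueue 13, 11, 8 → queue [9, 7, 3, 0, 13, 11, 8]
Visit 9 → queue [7, 3, 0, 13, 11, 8]
Visit 7; enqueue 6, 2 → queue [3, 0, 13, 11, 8, 6, 2]
Visit 3 → queue [0, 13, 11, 8, 6, 2]
Visit 0; enqueue 10, 1 → queue [13, 11, 8, 6, 2, 10, 1]
Visit 13 → queue [11, 8, 6, 2, 10, 1]
Visit 11; enqueue 5 → queue [8, 6, 2, 10, 1, 5]
Visit 8; enqueue 12 → queue [6, 2, 10, 1, 5, 12]
Visit 6 → queue [2, 10, 1, 5, 12]
Visit 2 → queue [10, 1, 5, 12]
Visit 10 → queue [1, 5, 12]
Visit 1 → queue [5, 12]
Visit 5 → queue [12]
Visit 12 → queue []

4 -> 14 -> 9 -> 7 -> 3 -> 0 -> 13 -> 11 -> 8 -> 6 -> 2 -> 10 -> 1 -> 5 -> 12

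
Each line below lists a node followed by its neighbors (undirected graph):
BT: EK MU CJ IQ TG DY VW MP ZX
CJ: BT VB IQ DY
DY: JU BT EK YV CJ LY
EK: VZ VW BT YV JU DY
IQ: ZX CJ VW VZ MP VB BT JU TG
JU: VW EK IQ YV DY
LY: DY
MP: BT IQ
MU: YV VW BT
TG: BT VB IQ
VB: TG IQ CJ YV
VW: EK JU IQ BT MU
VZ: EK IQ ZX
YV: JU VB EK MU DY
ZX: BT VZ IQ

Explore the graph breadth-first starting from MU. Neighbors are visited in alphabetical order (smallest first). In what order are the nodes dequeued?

Visit MU; enqueue BT, VW, YV → queue [BT, VW, YV]
Visit BT; enqueue CJ, DY, EK, IQ, MP, TG, ZX → queue [VW, YV, CJ, DY, EK, IQ, MP, TG, ZX]
Visit VW; enqueue JU → queue [YV, CJ, DY, EK, IQ, MP, TG, ZX, JU]
Visit YV; enqueue VB → queue [CJ, DY, EK, IQ, MP, TG, ZX, JU, VB]
Visit CJ → queue [DY, EK, IQ, MP, TG, ZX, JU, VB]
Visit DY; enqueue LY → queue [EK, IQ, MP, TG, ZX, JU, VB, LY]
Visit EK; enqueue VZ → queue [IQ, MP, TG, ZX, JU, VB, LY, VZ]
Visit IQ → queue [MP, TG, ZX, JU, VB, LY, VZ]
Visit MP → queue [TG, ZX, JU, VB, LY, VZ]
Visit TG → queue [ZX, JU, VB, LY, VZ]
Visit ZX → queue [JU, VB, LY, VZ]
Visit JU → queue [VB, LY, VZ]
Visit VB → queue [LY, VZ]
Visit LY → queue [VZ]
Visit VZ → queue []

MU → BT → VW → YV → CJ → DY → EK → IQ → MP → TG → ZX → JU → VB → LY → VZ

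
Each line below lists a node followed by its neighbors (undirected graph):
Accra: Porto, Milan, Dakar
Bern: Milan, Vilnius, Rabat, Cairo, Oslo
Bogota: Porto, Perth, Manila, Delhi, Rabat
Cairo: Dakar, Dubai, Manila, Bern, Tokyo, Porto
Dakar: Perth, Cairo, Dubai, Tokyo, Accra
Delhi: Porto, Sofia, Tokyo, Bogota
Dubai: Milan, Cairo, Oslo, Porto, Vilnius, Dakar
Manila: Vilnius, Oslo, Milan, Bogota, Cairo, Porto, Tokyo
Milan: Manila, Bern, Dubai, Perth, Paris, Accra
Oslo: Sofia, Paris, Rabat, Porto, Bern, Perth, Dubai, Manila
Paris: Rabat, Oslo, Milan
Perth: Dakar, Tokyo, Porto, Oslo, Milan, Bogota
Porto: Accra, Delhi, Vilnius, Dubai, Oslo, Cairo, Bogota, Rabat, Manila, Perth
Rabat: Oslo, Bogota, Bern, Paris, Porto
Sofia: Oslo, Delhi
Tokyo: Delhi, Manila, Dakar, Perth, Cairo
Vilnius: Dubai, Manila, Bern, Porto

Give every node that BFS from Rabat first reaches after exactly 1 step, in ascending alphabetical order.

Bern, Bogota, Oslo, Paris, Porto

Level 0: Rabat
Level 1: Bern, Bogota, Oslo, Paris, Porto
Level 2: Accra, Cairo, Delhi, Dubai, Manila, Milan, Perth, Sofia, Vilnius
Level 3: Dakar, Tokyo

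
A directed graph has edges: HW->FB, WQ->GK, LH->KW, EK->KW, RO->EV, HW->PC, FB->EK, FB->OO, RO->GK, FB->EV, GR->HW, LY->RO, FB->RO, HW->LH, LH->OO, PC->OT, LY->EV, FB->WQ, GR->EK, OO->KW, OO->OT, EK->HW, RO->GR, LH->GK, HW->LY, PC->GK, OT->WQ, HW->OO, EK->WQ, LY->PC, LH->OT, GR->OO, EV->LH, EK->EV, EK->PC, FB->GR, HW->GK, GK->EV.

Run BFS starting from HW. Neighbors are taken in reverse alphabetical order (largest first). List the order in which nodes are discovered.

HW, PC, OO, LY, LH, GK, FB, OT, KW, RO, EV, WQ, GR, EK

Visit HW; enqueue PC, OO, LY, LH, GK, FB → queue [PC, OO, LY, LH, GK, FB]
Visit PC; enqueue OT → queue [OO, LY, LH, GK, FB, OT]
Visit OO; enqueue KW → queue [LY, LH, GK, FB, OT, KW]
Visit LY; enqueue RO, EV → queue [LH, GK, FB, OT, KW, RO, EV]
Visit LH → queue [GK, FB, OT, KW, RO, EV]
Visit GK → queue [FB, OT, KW, RO, EV]
Visit FB; enqueue WQ, GR, EK → queue [OT, KW, RO, EV, WQ, GR, EK]
Visit OT → queue [KW, RO, EV, WQ, GR, EK]
Visit KW → queue [RO, EV, WQ, GR, EK]
Visit RO → queue [EV, WQ, GR, EK]
Visit EV → queue [WQ, GR, EK]
Visit WQ → queue [GR, EK]
Visit GR → queue [EK]
Visit EK → queue []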